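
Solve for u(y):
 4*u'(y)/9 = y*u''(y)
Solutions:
 u(y) = C1 + C2*y^(13/9)


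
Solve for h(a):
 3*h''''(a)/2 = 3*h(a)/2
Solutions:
 h(a) = C1*exp(-a) + C2*exp(a) + C3*sin(a) + C4*cos(a)


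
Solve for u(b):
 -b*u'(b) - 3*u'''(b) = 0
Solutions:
 u(b) = C1 + Integral(C2*airyai(-3^(2/3)*b/3) + C3*airybi(-3^(2/3)*b/3), b)


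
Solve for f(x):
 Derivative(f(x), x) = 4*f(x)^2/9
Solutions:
 f(x) = -9/(C1 + 4*x)


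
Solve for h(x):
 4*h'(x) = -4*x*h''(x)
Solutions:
 h(x) = C1 + C2*log(x)


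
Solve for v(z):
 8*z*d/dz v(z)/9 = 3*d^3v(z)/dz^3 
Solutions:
 v(z) = C1 + Integral(C2*airyai(2*z/3) + C3*airybi(2*z/3), z)


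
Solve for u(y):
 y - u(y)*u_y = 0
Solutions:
 u(y) = -sqrt(C1 + y^2)
 u(y) = sqrt(C1 + y^2)


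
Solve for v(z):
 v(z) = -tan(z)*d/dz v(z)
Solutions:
 v(z) = C1/sin(z)


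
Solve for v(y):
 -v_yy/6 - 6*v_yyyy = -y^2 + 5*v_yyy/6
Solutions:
 v(y) = C1 + C2*y + y^4/2 - 10*y^3 - 66*y^2 + (C3*sin(sqrt(119)*y/72) + C4*cos(sqrt(119)*y/72))*exp(-5*y/72)


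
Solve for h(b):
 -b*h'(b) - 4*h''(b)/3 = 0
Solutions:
 h(b) = C1 + C2*erf(sqrt(6)*b/4)


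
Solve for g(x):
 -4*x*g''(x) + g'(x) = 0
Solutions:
 g(x) = C1 + C2*x^(5/4)


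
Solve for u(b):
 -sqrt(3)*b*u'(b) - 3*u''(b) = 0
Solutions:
 u(b) = C1 + C2*erf(sqrt(2)*3^(3/4)*b/6)


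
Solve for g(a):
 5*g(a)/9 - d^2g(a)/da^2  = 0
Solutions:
 g(a) = C1*exp(-sqrt(5)*a/3) + C2*exp(sqrt(5)*a/3)


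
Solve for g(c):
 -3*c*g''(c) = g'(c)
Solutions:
 g(c) = C1 + C2*c^(2/3)


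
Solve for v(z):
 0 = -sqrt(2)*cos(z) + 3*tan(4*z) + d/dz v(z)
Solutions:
 v(z) = C1 + 3*log(cos(4*z))/4 + sqrt(2)*sin(z)


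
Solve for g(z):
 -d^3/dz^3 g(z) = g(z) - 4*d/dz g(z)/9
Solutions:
 g(z) = C1*exp(z*(8*18^(1/3)/(sqrt(58281) + 243)^(1/3) + 12^(1/3)*(sqrt(58281) + 243)^(1/3))/36)*sin(2^(1/3)*3^(1/6)*z*(-2^(1/3)*3^(2/3)*(sqrt(58281) + 243)^(1/3) + 24/(sqrt(58281) + 243)^(1/3))/36) + C2*exp(z*(8*18^(1/3)/(sqrt(58281) + 243)^(1/3) + 12^(1/3)*(sqrt(58281) + 243)^(1/3))/36)*cos(2^(1/3)*3^(1/6)*z*(-2^(1/3)*3^(2/3)*(sqrt(58281) + 243)^(1/3) + 24/(sqrt(58281) + 243)^(1/3))/36) + C3*exp(-z*(8*18^(1/3)/(sqrt(58281) + 243)^(1/3) + 12^(1/3)*(sqrt(58281) + 243)^(1/3))/18)


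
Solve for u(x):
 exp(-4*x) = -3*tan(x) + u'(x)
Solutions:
 u(x) = C1 + 3*log(tan(x)^2 + 1)/2 - exp(-4*x)/4


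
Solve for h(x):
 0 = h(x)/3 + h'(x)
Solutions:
 h(x) = C1*exp(-x/3)


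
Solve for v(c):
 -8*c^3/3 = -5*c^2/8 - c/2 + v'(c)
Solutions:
 v(c) = C1 - 2*c^4/3 + 5*c^3/24 + c^2/4


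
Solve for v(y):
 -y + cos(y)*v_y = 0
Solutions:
 v(y) = C1 + Integral(y/cos(y), y)


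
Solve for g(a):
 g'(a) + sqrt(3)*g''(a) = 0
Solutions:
 g(a) = C1 + C2*exp(-sqrt(3)*a/3)


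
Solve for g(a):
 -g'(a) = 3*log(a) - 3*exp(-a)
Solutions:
 g(a) = C1 - 3*a*log(a) + 3*a - 3*exp(-a)


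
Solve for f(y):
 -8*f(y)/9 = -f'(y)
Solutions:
 f(y) = C1*exp(8*y/9)


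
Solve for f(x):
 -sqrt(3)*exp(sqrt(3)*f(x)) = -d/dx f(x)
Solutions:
 f(x) = sqrt(3)*(2*log(-1/(C1 + sqrt(3)*x)) - log(3))/6


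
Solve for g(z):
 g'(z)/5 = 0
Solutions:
 g(z) = C1


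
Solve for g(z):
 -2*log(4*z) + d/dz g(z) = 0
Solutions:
 g(z) = C1 + 2*z*log(z) - 2*z + z*log(16)


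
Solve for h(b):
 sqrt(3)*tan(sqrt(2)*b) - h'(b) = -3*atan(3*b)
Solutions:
 h(b) = C1 + 3*b*atan(3*b) - log(9*b^2 + 1)/2 - sqrt(6)*log(cos(sqrt(2)*b))/2


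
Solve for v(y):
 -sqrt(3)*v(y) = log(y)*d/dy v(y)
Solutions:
 v(y) = C1*exp(-sqrt(3)*li(y))


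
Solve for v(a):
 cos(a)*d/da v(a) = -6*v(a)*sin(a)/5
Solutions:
 v(a) = C1*cos(a)^(6/5)


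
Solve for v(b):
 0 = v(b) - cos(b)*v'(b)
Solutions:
 v(b) = C1*sqrt(sin(b) + 1)/sqrt(sin(b) - 1)


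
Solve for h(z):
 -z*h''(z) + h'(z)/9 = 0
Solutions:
 h(z) = C1 + C2*z^(10/9)


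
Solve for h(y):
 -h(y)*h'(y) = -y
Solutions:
 h(y) = -sqrt(C1 + y^2)
 h(y) = sqrt(C1 + y^2)


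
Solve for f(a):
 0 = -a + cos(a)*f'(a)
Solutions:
 f(a) = C1 + Integral(a/cos(a), a)


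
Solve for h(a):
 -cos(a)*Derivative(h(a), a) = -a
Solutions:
 h(a) = C1 + Integral(a/cos(a), a)


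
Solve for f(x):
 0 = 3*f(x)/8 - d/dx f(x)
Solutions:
 f(x) = C1*exp(3*x/8)


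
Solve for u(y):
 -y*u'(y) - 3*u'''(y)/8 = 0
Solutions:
 u(y) = C1 + Integral(C2*airyai(-2*3^(2/3)*y/3) + C3*airybi(-2*3^(2/3)*y/3), y)


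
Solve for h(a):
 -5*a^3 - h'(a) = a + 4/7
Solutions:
 h(a) = C1 - 5*a^4/4 - a^2/2 - 4*a/7


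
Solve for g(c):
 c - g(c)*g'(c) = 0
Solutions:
 g(c) = -sqrt(C1 + c^2)
 g(c) = sqrt(C1 + c^2)


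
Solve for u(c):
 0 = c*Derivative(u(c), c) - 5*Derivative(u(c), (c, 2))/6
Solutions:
 u(c) = C1 + C2*erfi(sqrt(15)*c/5)


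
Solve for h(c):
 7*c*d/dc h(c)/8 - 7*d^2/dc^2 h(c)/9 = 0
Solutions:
 h(c) = C1 + C2*erfi(3*c/4)


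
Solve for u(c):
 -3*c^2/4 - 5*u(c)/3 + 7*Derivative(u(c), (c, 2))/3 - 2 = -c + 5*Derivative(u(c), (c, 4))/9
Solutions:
 u(c) = C1*exp(-sqrt(10)*c*sqrt(21 - sqrt(141))/10) + C2*exp(sqrt(10)*c*sqrt(21 - sqrt(141))/10) + C3*exp(-sqrt(10)*c*sqrt(sqrt(141) + 21)/10) + C4*exp(sqrt(10)*c*sqrt(sqrt(141) + 21)/10) - 9*c^2/20 + 3*c/5 - 123/50


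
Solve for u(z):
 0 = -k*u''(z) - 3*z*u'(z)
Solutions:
 u(z) = C1 + C2*sqrt(k)*erf(sqrt(6)*z*sqrt(1/k)/2)


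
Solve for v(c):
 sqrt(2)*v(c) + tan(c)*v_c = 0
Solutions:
 v(c) = C1/sin(c)^(sqrt(2))


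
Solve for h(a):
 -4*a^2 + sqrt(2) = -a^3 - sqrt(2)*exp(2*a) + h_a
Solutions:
 h(a) = C1 + a^4/4 - 4*a^3/3 + sqrt(2)*a + sqrt(2)*exp(2*a)/2


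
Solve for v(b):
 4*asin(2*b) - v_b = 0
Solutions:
 v(b) = C1 + 4*b*asin(2*b) + 2*sqrt(1 - 4*b^2)


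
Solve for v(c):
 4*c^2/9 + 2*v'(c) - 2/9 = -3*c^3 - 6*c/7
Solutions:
 v(c) = C1 - 3*c^4/8 - 2*c^3/27 - 3*c^2/14 + c/9


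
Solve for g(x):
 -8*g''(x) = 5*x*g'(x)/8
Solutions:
 g(x) = C1 + C2*erf(sqrt(10)*x/16)


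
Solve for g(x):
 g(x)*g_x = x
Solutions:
 g(x) = -sqrt(C1 + x^2)
 g(x) = sqrt(C1 + x^2)


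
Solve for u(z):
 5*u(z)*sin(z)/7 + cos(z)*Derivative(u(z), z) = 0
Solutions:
 u(z) = C1*cos(z)^(5/7)


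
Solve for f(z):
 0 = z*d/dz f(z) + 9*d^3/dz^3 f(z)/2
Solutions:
 f(z) = C1 + Integral(C2*airyai(-6^(1/3)*z/3) + C3*airybi(-6^(1/3)*z/3), z)


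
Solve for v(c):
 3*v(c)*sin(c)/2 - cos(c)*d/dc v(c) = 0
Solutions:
 v(c) = C1/cos(c)^(3/2)


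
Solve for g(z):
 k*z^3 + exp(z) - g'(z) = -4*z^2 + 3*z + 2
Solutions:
 g(z) = C1 + k*z^4/4 + 4*z^3/3 - 3*z^2/2 - 2*z + exp(z)


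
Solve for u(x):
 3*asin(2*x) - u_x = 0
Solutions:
 u(x) = C1 + 3*x*asin(2*x) + 3*sqrt(1 - 4*x^2)/2


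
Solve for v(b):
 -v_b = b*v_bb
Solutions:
 v(b) = C1 + C2*log(b)


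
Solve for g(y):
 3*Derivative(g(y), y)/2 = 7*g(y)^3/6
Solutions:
 g(y) = -3*sqrt(2)*sqrt(-1/(C1 + 7*y))/2
 g(y) = 3*sqrt(2)*sqrt(-1/(C1 + 7*y))/2


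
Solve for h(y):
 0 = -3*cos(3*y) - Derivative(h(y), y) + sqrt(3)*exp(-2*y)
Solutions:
 h(y) = C1 - sin(3*y) - sqrt(3)*exp(-2*y)/2


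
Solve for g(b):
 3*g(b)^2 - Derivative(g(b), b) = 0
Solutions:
 g(b) = -1/(C1 + 3*b)


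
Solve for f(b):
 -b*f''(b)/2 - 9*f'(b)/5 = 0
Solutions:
 f(b) = C1 + C2/b^(13/5)


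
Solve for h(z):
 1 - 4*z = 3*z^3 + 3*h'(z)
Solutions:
 h(z) = C1 - z^4/4 - 2*z^2/3 + z/3


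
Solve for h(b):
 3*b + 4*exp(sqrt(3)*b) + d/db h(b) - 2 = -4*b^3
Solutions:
 h(b) = C1 - b^4 - 3*b^2/2 + 2*b - 4*sqrt(3)*exp(sqrt(3)*b)/3


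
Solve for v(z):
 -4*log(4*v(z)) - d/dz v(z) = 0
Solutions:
 Integral(1/(log(_y) + 2*log(2)), (_y, v(z)))/4 = C1 - z


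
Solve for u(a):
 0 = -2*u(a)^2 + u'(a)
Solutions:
 u(a) = -1/(C1 + 2*a)


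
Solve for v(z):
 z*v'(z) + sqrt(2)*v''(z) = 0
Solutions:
 v(z) = C1 + C2*erf(2^(1/4)*z/2)


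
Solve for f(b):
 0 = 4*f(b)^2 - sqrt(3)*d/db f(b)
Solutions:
 f(b) = -3/(C1 + 4*sqrt(3)*b)


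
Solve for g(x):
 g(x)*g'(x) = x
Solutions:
 g(x) = -sqrt(C1 + x^2)
 g(x) = sqrt(C1 + x^2)


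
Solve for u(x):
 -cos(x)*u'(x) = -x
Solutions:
 u(x) = C1 + Integral(x/cos(x), x)


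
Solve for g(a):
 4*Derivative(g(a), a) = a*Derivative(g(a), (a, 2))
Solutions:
 g(a) = C1 + C2*a^5


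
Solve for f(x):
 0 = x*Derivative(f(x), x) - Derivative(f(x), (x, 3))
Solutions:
 f(x) = C1 + Integral(C2*airyai(x) + C3*airybi(x), x)


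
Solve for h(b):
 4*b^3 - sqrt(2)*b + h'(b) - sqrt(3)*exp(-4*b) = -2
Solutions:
 h(b) = C1 - b^4 + sqrt(2)*b^2/2 - 2*b - sqrt(3)*exp(-4*b)/4


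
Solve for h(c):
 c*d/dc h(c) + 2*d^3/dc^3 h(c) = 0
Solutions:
 h(c) = C1 + Integral(C2*airyai(-2^(2/3)*c/2) + C3*airybi(-2^(2/3)*c/2), c)


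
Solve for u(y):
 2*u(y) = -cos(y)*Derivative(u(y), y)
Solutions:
 u(y) = C1*(sin(y) - 1)/(sin(y) + 1)


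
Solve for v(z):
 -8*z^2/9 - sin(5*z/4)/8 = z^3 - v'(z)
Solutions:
 v(z) = C1 + z^4/4 + 8*z^3/27 - cos(5*z/4)/10


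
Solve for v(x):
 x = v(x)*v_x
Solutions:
 v(x) = -sqrt(C1 + x^2)
 v(x) = sqrt(C1 + x^2)


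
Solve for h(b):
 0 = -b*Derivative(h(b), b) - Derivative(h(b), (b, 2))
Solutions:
 h(b) = C1 + C2*erf(sqrt(2)*b/2)


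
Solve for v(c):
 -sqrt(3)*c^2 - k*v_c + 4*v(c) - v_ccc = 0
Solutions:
 v(c) = C1*exp(c*(-k/(3*(sqrt(k^3/27 + 4) + 2)^(1/3)) + (sqrt(k^3/27 + 4) + 2)^(1/3))) + C2*exp(c*(-4*k/((-1 + sqrt(3)*I)*(sqrt(k^3/27 + 4) + 2)^(1/3)) - 3*(sqrt(k^3/27 + 4) + 2)^(1/3) + 3*sqrt(3)*I*(sqrt(k^3/27 + 4) + 2)^(1/3))/6) + C3*exp(c*(4*k/((1 + sqrt(3)*I)*(sqrt(k^3/27 + 4) + 2)^(1/3)) - 3*(sqrt(k^3/27 + 4) + 2)^(1/3) - 3*sqrt(3)*I*(sqrt(k^3/27 + 4) + 2)^(1/3))/6) + sqrt(3)*c^2/4 + sqrt(3)*c*k/8 + sqrt(3)*k^2/32


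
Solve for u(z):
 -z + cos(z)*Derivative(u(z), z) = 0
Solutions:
 u(z) = C1 + Integral(z/cos(z), z)


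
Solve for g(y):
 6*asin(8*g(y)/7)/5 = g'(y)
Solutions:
 Integral(1/asin(8*_y/7), (_y, g(y))) = C1 + 6*y/5


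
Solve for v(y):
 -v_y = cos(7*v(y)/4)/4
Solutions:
 y/4 - 2*log(sin(7*v(y)/4) - 1)/7 + 2*log(sin(7*v(y)/4) + 1)/7 = C1


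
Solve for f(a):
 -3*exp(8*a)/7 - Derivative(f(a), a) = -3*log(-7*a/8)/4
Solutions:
 f(a) = C1 + 3*a*log(-a)/4 + 3*a*(-3*log(2) - 1 + log(7))/4 - 3*exp(8*a)/56


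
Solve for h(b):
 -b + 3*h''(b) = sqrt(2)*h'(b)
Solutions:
 h(b) = C1 + C2*exp(sqrt(2)*b/3) - sqrt(2)*b^2/4 - 3*b/2


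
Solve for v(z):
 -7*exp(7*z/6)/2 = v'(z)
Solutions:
 v(z) = C1 - 3*exp(7*z/6)


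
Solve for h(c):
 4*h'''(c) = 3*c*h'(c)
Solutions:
 h(c) = C1 + Integral(C2*airyai(6^(1/3)*c/2) + C3*airybi(6^(1/3)*c/2), c)


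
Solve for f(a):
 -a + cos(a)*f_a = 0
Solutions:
 f(a) = C1 + Integral(a/cos(a), a)


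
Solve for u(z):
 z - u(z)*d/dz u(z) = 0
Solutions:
 u(z) = -sqrt(C1 + z^2)
 u(z) = sqrt(C1 + z^2)


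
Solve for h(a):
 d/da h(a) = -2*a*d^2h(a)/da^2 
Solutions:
 h(a) = C1 + C2*sqrt(a)


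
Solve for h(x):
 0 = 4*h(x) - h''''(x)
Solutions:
 h(x) = C1*exp(-sqrt(2)*x) + C2*exp(sqrt(2)*x) + C3*sin(sqrt(2)*x) + C4*cos(sqrt(2)*x)


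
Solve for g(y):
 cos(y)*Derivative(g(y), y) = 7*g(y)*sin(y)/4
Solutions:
 g(y) = C1/cos(y)^(7/4)


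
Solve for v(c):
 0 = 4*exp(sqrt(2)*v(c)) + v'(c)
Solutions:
 v(c) = sqrt(2)*(2*log(1/(C1 + 4*c)) - log(2))/4


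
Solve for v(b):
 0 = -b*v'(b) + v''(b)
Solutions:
 v(b) = C1 + C2*erfi(sqrt(2)*b/2)


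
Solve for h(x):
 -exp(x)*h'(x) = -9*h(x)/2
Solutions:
 h(x) = C1*exp(-9*exp(-x)/2)


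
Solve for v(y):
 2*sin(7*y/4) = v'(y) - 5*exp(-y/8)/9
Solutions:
 v(y) = C1 - 8*cos(7*y/4)/7 - 40*exp(-y/8)/9


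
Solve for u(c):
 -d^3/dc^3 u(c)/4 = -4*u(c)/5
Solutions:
 u(c) = C3*exp(2*2^(1/3)*5^(2/3)*c/5) + (C1*sin(2^(1/3)*sqrt(3)*5^(2/3)*c/5) + C2*cos(2^(1/3)*sqrt(3)*5^(2/3)*c/5))*exp(-2^(1/3)*5^(2/3)*c/5)


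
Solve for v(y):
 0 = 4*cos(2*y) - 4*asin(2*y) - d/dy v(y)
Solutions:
 v(y) = C1 - 4*y*asin(2*y) - 2*sqrt(1 - 4*y^2) + 2*sin(2*y)


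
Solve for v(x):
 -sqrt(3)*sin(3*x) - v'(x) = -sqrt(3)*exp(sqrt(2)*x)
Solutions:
 v(x) = C1 + sqrt(6)*exp(sqrt(2)*x)/2 + sqrt(3)*cos(3*x)/3


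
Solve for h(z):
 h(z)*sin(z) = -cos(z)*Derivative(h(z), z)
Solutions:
 h(z) = C1*cos(z)


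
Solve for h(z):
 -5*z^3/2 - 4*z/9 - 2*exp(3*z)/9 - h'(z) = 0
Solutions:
 h(z) = C1 - 5*z^4/8 - 2*z^2/9 - 2*exp(3*z)/27


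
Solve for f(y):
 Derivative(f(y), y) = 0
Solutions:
 f(y) = C1


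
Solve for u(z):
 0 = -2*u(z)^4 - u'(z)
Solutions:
 u(z) = (-3^(2/3) - 3*3^(1/6)*I)*(1/(C1 + 2*z))^(1/3)/6
 u(z) = (-3^(2/3) + 3*3^(1/6)*I)*(1/(C1 + 2*z))^(1/3)/6
 u(z) = (1/(C1 + 6*z))^(1/3)


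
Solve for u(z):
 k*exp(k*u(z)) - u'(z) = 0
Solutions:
 u(z) = Piecewise((log(-1/(C1*k + k^2*z))/k, Ne(k, 0)), (nan, True))
 u(z) = Piecewise((C1 + k*z, Eq(k, 0)), (nan, True))


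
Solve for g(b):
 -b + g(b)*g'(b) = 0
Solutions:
 g(b) = -sqrt(C1 + b^2)
 g(b) = sqrt(C1 + b^2)


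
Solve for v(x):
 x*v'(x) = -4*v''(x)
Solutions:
 v(x) = C1 + C2*erf(sqrt(2)*x/4)


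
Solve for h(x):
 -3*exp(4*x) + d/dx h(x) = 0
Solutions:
 h(x) = C1 + 3*exp(4*x)/4


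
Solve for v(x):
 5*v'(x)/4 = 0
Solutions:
 v(x) = C1


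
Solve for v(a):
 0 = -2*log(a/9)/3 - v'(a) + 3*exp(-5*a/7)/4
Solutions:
 v(a) = C1 - 2*a*log(a)/3 + 2*a*(1 + 2*log(3))/3 - 21*exp(-5*a/7)/20


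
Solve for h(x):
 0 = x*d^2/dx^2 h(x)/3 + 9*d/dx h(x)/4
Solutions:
 h(x) = C1 + C2/x^(23/4)


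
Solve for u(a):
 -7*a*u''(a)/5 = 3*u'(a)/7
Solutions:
 u(a) = C1 + C2*a^(34/49)


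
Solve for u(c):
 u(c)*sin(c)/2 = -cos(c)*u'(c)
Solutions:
 u(c) = C1*sqrt(cos(c))


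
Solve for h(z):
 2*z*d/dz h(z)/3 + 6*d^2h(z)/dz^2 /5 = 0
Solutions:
 h(z) = C1 + C2*erf(sqrt(10)*z/6)


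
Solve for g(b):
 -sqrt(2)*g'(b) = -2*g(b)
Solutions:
 g(b) = C1*exp(sqrt(2)*b)


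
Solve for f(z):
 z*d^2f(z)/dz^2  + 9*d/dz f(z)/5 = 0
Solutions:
 f(z) = C1 + C2/z^(4/5)


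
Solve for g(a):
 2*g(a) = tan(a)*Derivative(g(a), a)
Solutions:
 g(a) = C1*sin(a)^2


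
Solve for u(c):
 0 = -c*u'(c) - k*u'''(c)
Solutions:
 u(c) = C1 + Integral(C2*airyai(c*(-1/k)^(1/3)) + C3*airybi(c*(-1/k)^(1/3)), c)


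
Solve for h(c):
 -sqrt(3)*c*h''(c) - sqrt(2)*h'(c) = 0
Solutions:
 h(c) = C1 + C2*c^(1 - sqrt(6)/3)


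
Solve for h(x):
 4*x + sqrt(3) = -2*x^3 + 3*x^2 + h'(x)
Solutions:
 h(x) = C1 + x^4/2 - x^3 + 2*x^2 + sqrt(3)*x


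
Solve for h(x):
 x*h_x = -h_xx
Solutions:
 h(x) = C1 + C2*erf(sqrt(2)*x/2)


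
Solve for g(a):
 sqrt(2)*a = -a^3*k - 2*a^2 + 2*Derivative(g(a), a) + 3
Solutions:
 g(a) = C1 + a^4*k/8 + a^3/3 + sqrt(2)*a^2/4 - 3*a/2


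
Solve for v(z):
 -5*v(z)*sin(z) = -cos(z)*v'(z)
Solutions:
 v(z) = C1/cos(z)^5


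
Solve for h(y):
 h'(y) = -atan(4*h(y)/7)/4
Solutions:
 Integral(1/atan(4*_y/7), (_y, h(y))) = C1 - y/4


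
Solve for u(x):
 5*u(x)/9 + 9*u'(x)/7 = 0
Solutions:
 u(x) = C1*exp(-35*x/81)


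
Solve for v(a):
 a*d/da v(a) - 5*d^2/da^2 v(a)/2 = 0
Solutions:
 v(a) = C1 + C2*erfi(sqrt(5)*a/5)


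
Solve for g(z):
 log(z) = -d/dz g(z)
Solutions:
 g(z) = C1 - z*log(z) + z


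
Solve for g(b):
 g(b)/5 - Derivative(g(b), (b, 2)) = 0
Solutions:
 g(b) = C1*exp(-sqrt(5)*b/5) + C2*exp(sqrt(5)*b/5)


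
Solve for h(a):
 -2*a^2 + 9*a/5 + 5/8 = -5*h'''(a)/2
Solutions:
 h(a) = C1 + C2*a + C3*a^2 + a^5/75 - 3*a^4/100 - a^3/24


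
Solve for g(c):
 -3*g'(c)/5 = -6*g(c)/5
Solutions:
 g(c) = C1*exp(2*c)


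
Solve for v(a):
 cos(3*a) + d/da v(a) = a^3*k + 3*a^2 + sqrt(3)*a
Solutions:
 v(a) = C1 + a^4*k/4 + a^3 + sqrt(3)*a^2/2 - sin(3*a)/3


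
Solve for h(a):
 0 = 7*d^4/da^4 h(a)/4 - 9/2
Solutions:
 h(a) = C1 + C2*a + C3*a^2 + C4*a^3 + 3*a^4/28


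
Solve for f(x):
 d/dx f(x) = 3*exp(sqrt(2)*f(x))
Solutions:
 f(x) = sqrt(2)*(2*log(-1/(C1 + 3*x)) - log(2))/4


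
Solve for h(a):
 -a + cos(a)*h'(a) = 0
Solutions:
 h(a) = C1 + Integral(a/cos(a), a)


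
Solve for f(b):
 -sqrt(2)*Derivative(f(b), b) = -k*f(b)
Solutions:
 f(b) = C1*exp(sqrt(2)*b*k/2)


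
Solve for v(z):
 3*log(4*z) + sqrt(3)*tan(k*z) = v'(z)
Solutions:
 v(z) = C1 + 3*z*log(z) - 3*z + 6*z*log(2) + sqrt(3)*Piecewise((-log(cos(k*z))/k, Ne(k, 0)), (0, True))


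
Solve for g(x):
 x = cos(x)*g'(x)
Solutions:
 g(x) = C1 + Integral(x/cos(x), x)


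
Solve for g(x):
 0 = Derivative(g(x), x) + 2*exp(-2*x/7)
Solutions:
 g(x) = C1 + 7*exp(-2*x/7)


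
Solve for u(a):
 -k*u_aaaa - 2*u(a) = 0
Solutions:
 u(a) = C1*exp(-2^(1/4)*a*(-1/k)^(1/4)) + C2*exp(2^(1/4)*a*(-1/k)^(1/4)) + C3*exp(-2^(1/4)*I*a*(-1/k)^(1/4)) + C4*exp(2^(1/4)*I*a*(-1/k)^(1/4))


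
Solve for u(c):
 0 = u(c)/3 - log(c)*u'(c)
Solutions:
 u(c) = C1*exp(li(c)/3)


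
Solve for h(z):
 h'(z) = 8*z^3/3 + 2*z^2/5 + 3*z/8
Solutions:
 h(z) = C1 + 2*z^4/3 + 2*z^3/15 + 3*z^2/16


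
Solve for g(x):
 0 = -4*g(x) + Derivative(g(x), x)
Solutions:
 g(x) = C1*exp(4*x)


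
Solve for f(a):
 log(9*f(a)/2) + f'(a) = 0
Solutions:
 -Integral(1/(-log(_y) - 2*log(3) + log(2)), (_y, f(a))) = C1 - a


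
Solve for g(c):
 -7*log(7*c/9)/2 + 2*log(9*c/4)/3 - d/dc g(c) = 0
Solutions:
 g(c) = C1 - 17*c*log(c)/6 - 7*c*log(7)/2 - 4*c*log(2)/3 + 17*c/6 + 25*c*log(3)/3


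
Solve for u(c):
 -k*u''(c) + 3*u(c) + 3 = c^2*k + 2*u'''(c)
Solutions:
 u(c) = C1*exp(-c*(k^2/(k^3 + sqrt(-k^6 + (k^3 - 162)^2) - 162)^(1/3) + k + (k^3 + sqrt(-k^6 + (k^3 - 162)^2) - 162)^(1/3))/6) + C2*exp(c*(-4*k^2/((-1 + sqrt(3)*I)*(k^3 + sqrt(-k^6 + (k^3 - 162)^2) - 162)^(1/3)) - 2*k + (k^3 + sqrt(-k^6 + (k^3 - 162)^2) - 162)^(1/3) - sqrt(3)*I*(k^3 + sqrt(-k^6 + (k^3 - 162)^2) - 162)^(1/3))/12) + C3*exp(c*(4*k^2/((1 + sqrt(3)*I)*(k^3 + sqrt(-k^6 + (k^3 - 162)^2) - 162)^(1/3)) - 2*k + (k^3 + sqrt(-k^6 + (k^3 - 162)^2) - 162)^(1/3) + sqrt(3)*I*(k^3 + sqrt(-k^6 + (k^3 - 162)^2) - 162)^(1/3))/12) + c^2*k/3 + 2*k^2/9 - 1


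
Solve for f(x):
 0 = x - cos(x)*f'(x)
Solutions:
 f(x) = C1 + Integral(x/cos(x), x)


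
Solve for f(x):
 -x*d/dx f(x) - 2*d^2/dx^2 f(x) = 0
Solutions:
 f(x) = C1 + C2*erf(x/2)


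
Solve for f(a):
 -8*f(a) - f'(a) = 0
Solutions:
 f(a) = C1*exp(-8*a)


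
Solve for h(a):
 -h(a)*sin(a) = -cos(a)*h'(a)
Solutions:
 h(a) = C1/cos(a)


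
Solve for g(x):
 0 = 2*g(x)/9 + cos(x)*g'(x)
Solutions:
 g(x) = C1*(sin(x) - 1)^(1/9)/(sin(x) + 1)^(1/9)


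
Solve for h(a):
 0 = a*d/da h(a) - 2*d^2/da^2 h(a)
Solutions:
 h(a) = C1 + C2*erfi(a/2)


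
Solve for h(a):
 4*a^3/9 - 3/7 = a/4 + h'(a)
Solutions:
 h(a) = C1 + a^4/9 - a^2/8 - 3*a/7


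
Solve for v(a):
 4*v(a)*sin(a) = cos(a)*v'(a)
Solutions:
 v(a) = C1/cos(a)^4


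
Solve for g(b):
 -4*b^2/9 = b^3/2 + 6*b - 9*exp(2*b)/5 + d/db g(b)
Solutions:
 g(b) = C1 - b^4/8 - 4*b^3/27 - 3*b^2 + 9*exp(2*b)/10


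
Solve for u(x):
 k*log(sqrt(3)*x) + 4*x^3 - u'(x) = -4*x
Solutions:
 u(x) = C1 + k*x*log(x) - k*x + k*x*log(3)/2 + x^4 + 2*x^2


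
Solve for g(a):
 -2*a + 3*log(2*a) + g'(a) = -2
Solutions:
 g(a) = C1 + a^2 - 3*a*log(a) - a*log(8) + a


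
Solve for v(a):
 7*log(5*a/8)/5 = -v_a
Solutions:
 v(a) = C1 - 7*a*log(a)/5 - 7*a*log(5)/5 + 7*a/5 + 21*a*log(2)/5


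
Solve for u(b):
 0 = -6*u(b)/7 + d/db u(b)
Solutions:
 u(b) = C1*exp(6*b/7)


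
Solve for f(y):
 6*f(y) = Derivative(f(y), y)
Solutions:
 f(y) = C1*exp(6*y)


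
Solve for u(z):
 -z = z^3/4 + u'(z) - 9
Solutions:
 u(z) = C1 - z^4/16 - z^2/2 + 9*z


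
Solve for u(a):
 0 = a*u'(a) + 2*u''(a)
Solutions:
 u(a) = C1 + C2*erf(a/2)


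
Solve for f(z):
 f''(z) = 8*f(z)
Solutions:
 f(z) = C1*exp(-2*sqrt(2)*z) + C2*exp(2*sqrt(2)*z)


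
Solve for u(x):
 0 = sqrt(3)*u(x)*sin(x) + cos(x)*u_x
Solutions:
 u(x) = C1*cos(x)^(sqrt(3))


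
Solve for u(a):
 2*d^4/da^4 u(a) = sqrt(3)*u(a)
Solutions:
 u(a) = C1*exp(-2^(3/4)*3^(1/8)*a/2) + C2*exp(2^(3/4)*3^(1/8)*a/2) + C3*sin(2^(3/4)*3^(1/8)*a/2) + C4*cos(2^(3/4)*3^(1/8)*a/2)


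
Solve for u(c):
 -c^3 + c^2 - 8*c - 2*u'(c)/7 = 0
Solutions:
 u(c) = C1 - 7*c^4/8 + 7*c^3/6 - 14*c^2


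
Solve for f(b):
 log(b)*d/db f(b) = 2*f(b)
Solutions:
 f(b) = C1*exp(2*li(b))


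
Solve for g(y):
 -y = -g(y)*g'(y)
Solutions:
 g(y) = -sqrt(C1 + y^2)
 g(y) = sqrt(C1 + y^2)


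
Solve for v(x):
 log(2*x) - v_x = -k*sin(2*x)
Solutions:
 v(x) = C1 - k*cos(2*x)/2 + x*log(x) - x + x*log(2)


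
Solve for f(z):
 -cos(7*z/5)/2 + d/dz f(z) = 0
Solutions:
 f(z) = C1 + 5*sin(7*z/5)/14


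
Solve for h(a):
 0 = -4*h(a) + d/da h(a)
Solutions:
 h(a) = C1*exp(4*a)


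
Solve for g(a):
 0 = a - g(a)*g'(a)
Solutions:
 g(a) = -sqrt(C1 + a^2)
 g(a) = sqrt(C1 + a^2)


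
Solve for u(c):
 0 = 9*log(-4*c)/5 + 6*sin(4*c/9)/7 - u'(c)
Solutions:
 u(c) = C1 + 9*c*log(-c)/5 - 9*c/5 + 18*c*log(2)/5 - 27*cos(4*c/9)/14


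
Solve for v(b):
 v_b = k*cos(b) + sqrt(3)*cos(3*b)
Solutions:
 v(b) = C1 + k*sin(b) + sqrt(3)*sin(3*b)/3


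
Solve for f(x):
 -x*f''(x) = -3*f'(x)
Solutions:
 f(x) = C1 + C2*x^4


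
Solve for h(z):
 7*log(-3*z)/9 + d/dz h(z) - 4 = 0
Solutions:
 h(z) = C1 - 7*z*log(-z)/9 + z*(43 - 7*log(3))/9


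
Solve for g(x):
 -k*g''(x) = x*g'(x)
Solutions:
 g(x) = C1 + C2*sqrt(k)*erf(sqrt(2)*x*sqrt(1/k)/2)


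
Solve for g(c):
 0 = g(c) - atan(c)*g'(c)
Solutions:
 g(c) = C1*exp(Integral(1/atan(c), c))


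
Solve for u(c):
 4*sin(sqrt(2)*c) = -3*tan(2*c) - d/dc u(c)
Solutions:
 u(c) = C1 + 3*log(cos(2*c))/2 + 2*sqrt(2)*cos(sqrt(2)*c)


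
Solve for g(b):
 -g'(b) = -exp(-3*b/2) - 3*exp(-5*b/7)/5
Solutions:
 g(b) = C1 - 2*exp(-3*b/2)/3 - 21*exp(-5*b/7)/25


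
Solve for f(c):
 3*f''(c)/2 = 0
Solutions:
 f(c) = C1 + C2*c


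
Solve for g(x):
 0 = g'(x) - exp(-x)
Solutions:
 g(x) = C1 - exp(-x)


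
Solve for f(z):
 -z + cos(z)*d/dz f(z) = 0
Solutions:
 f(z) = C1 + Integral(z/cos(z), z)


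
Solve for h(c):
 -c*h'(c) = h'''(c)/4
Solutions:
 h(c) = C1 + Integral(C2*airyai(-2^(2/3)*c) + C3*airybi(-2^(2/3)*c), c)


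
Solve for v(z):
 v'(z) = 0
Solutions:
 v(z) = C1


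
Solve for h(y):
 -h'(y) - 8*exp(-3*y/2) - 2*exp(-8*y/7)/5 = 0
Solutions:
 h(y) = C1 + 16*exp(-3*y/2)/3 + 7*exp(-8*y/7)/20


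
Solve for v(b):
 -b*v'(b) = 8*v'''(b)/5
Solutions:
 v(b) = C1 + Integral(C2*airyai(-5^(1/3)*b/2) + C3*airybi(-5^(1/3)*b/2), b)


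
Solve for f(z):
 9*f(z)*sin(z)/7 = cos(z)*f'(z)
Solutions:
 f(z) = C1/cos(z)^(9/7)


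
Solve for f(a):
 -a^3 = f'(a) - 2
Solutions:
 f(a) = C1 - a^4/4 + 2*a


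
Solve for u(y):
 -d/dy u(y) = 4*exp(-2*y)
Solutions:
 u(y) = C1 + 2*exp(-2*y)


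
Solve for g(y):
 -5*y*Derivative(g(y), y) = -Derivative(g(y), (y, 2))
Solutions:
 g(y) = C1 + C2*erfi(sqrt(10)*y/2)


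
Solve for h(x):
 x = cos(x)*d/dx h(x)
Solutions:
 h(x) = C1 + Integral(x/cos(x), x)


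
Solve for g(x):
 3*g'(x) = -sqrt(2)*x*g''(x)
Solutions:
 g(x) = C1 + C2*x^(1 - 3*sqrt(2)/2)


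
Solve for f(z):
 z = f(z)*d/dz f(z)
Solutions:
 f(z) = -sqrt(C1 + z^2)
 f(z) = sqrt(C1 + z^2)


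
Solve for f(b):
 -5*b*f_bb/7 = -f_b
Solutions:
 f(b) = C1 + C2*b^(12/5)


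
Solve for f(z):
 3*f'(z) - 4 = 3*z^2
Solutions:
 f(z) = C1 + z^3/3 + 4*z/3


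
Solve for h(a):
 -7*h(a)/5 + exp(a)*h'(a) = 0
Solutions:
 h(a) = C1*exp(-7*exp(-a)/5)


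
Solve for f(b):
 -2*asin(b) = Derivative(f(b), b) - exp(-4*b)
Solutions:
 f(b) = C1 - 2*b*asin(b) - 2*sqrt(1 - b^2) - exp(-4*b)/4


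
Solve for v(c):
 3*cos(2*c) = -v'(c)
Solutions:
 v(c) = C1 - 3*sin(2*c)/2


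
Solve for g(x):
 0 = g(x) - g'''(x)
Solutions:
 g(x) = C3*exp(x) + (C1*sin(sqrt(3)*x/2) + C2*cos(sqrt(3)*x/2))*exp(-x/2)


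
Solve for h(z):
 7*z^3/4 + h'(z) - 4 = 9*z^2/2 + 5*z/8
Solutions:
 h(z) = C1 - 7*z^4/16 + 3*z^3/2 + 5*z^2/16 + 4*z


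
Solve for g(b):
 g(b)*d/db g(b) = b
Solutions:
 g(b) = -sqrt(C1 + b^2)
 g(b) = sqrt(C1 + b^2)


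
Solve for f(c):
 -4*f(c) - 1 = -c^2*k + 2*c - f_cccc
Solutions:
 f(c) = C1*exp(-sqrt(2)*c) + C2*exp(sqrt(2)*c) + C3*sin(sqrt(2)*c) + C4*cos(sqrt(2)*c) + c^2*k/4 - c/2 - 1/4


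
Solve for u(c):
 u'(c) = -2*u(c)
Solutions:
 u(c) = C1*exp(-2*c)


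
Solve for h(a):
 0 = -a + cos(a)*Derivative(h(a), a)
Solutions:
 h(a) = C1 + Integral(a/cos(a), a)


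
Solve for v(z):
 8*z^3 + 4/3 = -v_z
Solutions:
 v(z) = C1 - 2*z^4 - 4*z/3


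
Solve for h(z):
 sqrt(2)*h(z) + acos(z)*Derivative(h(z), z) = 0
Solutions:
 h(z) = C1*exp(-sqrt(2)*Integral(1/acos(z), z))


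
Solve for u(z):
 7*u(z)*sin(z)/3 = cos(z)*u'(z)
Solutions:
 u(z) = C1/cos(z)^(7/3)


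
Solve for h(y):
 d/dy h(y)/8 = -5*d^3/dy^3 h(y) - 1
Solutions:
 h(y) = C1 + C2*sin(sqrt(10)*y/20) + C3*cos(sqrt(10)*y/20) - 8*y


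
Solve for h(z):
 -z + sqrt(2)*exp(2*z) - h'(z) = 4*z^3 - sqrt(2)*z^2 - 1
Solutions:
 h(z) = C1 - z^4 + sqrt(2)*z^3/3 - z^2/2 + z + sqrt(2)*exp(2*z)/2


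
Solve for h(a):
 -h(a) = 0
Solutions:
 h(a) = 0


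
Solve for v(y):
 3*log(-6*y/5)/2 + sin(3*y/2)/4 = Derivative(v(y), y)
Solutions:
 v(y) = C1 + 3*y*log(-y)/2 - 2*y*log(5) - 3*y/2 + y*log(30)/2 + y*log(6) - cos(3*y/2)/6


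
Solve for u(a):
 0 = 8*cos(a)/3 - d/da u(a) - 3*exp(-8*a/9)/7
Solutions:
 u(a) = C1 + 8*sin(a)/3 + 27*exp(-8*a/9)/56


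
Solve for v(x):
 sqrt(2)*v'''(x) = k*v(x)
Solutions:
 v(x) = C1*exp(2^(5/6)*k^(1/3)*x/2) + C2*exp(2^(5/6)*k^(1/3)*x*(-1 + sqrt(3)*I)/4) + C3*exp(-2^(5/6)*k^(1/3)*x*(1 + sqrt(3)*I)/4)


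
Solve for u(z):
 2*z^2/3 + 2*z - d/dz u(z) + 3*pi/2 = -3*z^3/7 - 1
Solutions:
 u(z) = C1 + 3*z^4/28 + 2*z^3/9 + z^2 + z + 3*pi*z/2


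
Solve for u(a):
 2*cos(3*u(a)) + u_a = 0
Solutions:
 u(a) = -asin((C1 + exp(12*a))/(C1 - exp(12*a)))/3 + pi/3
 u(a) = asin((C1 + exp(12*a))/(C1 - exp(12*a)))/3


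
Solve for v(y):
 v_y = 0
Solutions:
 v(y) = C1


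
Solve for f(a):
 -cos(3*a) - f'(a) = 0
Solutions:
 f(a) = C1 - sin(3*a)/3


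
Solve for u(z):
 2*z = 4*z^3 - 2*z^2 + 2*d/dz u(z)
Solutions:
 u(z) = C1 - z^4/2 + z^3/3 + z^2/2


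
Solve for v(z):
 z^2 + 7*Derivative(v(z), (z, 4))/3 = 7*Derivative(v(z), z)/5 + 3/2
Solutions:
 v(z) = C1 + C4*exp(3^(1/3)*5^(2/3)*z/5) + 5*z^3/21 - 15*z/14 + (C2*sin(3^(5/6)*5^(2/3)*z/10) + C3*cos(3^(5/6)*5^(2/3)*z/10))*exp(-3^(1/3)*5^(2/3)*z/10)


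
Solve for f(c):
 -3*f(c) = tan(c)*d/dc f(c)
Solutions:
 f(c) = C1/sin(c)^3


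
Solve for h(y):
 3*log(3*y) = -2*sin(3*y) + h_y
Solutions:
 h(y) = C1 + 3*y*log(y) - 3*y + 3*y*log(3) - 2*cos(3*y)/3


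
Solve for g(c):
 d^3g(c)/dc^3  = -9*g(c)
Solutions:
 g(c) = C3*exp(-3^(2/3)*c) + (C1*sin(3*3^(1/6)*c/2) + C2*cos(3*3^(1/6)*c/2))*exp(3^(2/3)*c/2)


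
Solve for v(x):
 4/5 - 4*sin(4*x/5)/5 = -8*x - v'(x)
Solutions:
 v(x) = C1 - 4*x^2 - 4*x/5 - cos(4*x/5)


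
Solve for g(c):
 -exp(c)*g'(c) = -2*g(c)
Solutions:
 g(c) = C1*exp(-2*exp(-c))


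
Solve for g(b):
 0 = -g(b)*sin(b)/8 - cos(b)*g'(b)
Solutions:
 g(b) = C1*cos(b)^(1/8)


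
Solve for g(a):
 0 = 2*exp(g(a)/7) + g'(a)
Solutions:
 g(a) = 7*log(1/(C1 + 2*a)) + 7*log(7)


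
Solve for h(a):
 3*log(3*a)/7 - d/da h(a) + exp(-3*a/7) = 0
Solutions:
 h(a) = C1 + 3*a*log(a)/7 + 3*a*(-1 + log(3))/7 - 7*exp(-3*a/7)/3


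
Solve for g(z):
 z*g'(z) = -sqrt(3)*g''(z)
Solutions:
 g(z) = C1 + C2*erf(sqrt(2)*3^(3/4)*z/6)


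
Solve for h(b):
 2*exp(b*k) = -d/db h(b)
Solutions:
 h(b) = C1 - 2*exp(b*k)/k


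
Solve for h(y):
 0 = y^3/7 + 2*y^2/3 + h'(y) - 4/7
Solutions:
 h(y) = C1 - y^4/28 - 2*y^3/9 + 4*y/7


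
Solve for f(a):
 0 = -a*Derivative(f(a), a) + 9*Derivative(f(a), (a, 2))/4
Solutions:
 f(a) = C1 + C2*erfi(sqrt(2)*a/3)


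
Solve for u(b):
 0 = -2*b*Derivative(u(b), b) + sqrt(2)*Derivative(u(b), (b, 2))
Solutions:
 u(b) = C1 + C2*erfi(2^(3/4)*b/2)


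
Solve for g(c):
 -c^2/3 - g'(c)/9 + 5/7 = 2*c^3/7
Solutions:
 g(c) = C1 - 9*c^4/14 - c^3 + 45*c/7


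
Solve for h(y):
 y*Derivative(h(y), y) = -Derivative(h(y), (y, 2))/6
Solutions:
 h(y) = C1 + C2*erf(sqrt(3)*y)


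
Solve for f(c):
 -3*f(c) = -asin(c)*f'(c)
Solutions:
 f(c) = C1*exp(3*Integral(1/asin(c), c))


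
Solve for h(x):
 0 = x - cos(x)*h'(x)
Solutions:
 h(x) = C1 + Integral(x/cos(x), x)


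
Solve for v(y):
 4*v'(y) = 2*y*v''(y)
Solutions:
 v(y) = C1 + C2*y^3


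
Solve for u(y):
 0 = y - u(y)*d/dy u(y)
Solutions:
 u(y) = -sqrt(C1 + y^2)
 u(y) = sqrt(C1 + y^2)


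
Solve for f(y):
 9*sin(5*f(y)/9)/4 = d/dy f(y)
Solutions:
 -9*y/4 + 9*log(cos(5*f(y)/9) - 1)/10 - 9*log(cos(5*f(y)/9) + 1)/10 = C1


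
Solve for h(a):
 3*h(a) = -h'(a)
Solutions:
 h(a) = C1*exp(-3*a)


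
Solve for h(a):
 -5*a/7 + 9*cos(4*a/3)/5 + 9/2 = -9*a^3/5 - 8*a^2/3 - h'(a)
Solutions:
 h(a) = C1 - 9*a^4/20 - 8*a^3/9 + 5*a^2/14 - 9*a/2 - 27*sin(4*a/3)/20


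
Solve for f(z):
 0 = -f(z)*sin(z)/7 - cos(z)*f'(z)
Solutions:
 f(z) = C1*cos(z)^(1/7)


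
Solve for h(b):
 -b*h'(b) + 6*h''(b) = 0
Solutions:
 h(b) = C1 + C2*erfi(sqrt(3)*b/6)


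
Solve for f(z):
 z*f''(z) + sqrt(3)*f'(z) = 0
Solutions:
 f(z) = C1 + C2*z^(1 - sqrt(3))


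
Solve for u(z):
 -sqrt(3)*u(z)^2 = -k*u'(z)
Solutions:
 u(z) = -k/(C1*k + sqrt(3)*z)


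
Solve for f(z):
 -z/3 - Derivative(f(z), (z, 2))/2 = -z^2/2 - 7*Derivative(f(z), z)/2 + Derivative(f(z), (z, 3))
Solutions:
 f(z) = C1 + C2*exp(z*(-1 + sqrt(57))/4) + C3*exp(-z*(1 + sqrt(57))/4) - z^3/21 + 4*z^2/147 - 76*z/1029


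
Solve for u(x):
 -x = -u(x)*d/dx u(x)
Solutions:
 u(x) = -sqrt(C1 + x^2)
 u(x) = sqrt(C1 + x^2)


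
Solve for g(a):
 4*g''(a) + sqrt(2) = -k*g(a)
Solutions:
 g(a) = C1*exp(-a*sqrt(-k)/2) + C2*exp(a*sqrt(-k)/2) - sqrt(2)/k


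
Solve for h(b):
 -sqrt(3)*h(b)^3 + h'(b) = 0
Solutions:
 h(b) = -sqrt(2)*sqrt(-1/(C1 + sqrt(3)*b))/2
 h(b) = sqrt(2)*sqrt(-1/(C1 + sqrt(3)*b))/2


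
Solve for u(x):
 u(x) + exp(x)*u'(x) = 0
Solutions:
 u(x) = C1*exp(exp(-x))


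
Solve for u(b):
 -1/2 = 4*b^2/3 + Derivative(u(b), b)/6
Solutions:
 u(b) = C1 - 8*b^3/3 - 3*b


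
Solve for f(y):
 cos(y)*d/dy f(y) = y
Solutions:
 f(y) = C1 + Integral(y/cos(y), y)


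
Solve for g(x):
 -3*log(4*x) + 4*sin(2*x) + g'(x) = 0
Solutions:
 g(x) = C1 + 3*x*log(x) - 3*x + 6*x*log(2) + 2*cos(2*x)


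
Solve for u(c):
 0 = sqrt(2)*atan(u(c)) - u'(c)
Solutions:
 Integral(1/atan(_y), (_y, u(c))) = C1 + sqrt(2)*c


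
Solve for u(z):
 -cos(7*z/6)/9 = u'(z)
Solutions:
 u(z) = C1 - 2*sin(7*z/6)/21


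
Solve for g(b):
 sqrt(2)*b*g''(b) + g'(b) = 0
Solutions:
 g(b) = C1 + C2*b^(1 - sqrt(2)/2)


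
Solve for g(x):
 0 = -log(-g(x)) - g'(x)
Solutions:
 -li(-g(x)) = C1 - x


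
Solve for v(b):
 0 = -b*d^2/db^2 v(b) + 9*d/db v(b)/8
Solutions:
 v(b) = C1 + C2*b^(17/8)


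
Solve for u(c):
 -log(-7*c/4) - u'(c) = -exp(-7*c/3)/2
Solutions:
 u(c) = C1 - c*log(-c) + c*(-log(7) + 1 + 2*log(2)) - 3*exp(-7*c/3)/14


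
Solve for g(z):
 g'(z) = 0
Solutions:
 g(z) = C1


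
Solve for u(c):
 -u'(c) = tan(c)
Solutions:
 u(c) = C1 + log(cos(c))


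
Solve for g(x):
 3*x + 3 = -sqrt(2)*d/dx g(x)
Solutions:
 g(x) = C1 - 3*sqrt(2)*x^2/4 - 3*sqrt(2)*x/2


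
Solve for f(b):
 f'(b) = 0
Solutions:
 f(b) = C1


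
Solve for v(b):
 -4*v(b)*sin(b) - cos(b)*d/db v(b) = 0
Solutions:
 v(b) = C1*cos(b)^4


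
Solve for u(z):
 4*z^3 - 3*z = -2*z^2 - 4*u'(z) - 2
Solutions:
 u(z) = C1 - z^4/4 - z^3/6 + 3*z^2/8 - z/2


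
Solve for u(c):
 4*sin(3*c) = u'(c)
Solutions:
 u(c) = C1 - 4*cos(3*c)/3


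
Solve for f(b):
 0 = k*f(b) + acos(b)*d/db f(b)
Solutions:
 f(b) = C1*exp(-k*Integral(1/acos(b), b))


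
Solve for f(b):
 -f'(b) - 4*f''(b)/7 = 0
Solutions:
 f(b) = C1 + C2*exp(-7*b/4)


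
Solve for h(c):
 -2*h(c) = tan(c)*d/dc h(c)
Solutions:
 h(c) = C1/sin(c)^2


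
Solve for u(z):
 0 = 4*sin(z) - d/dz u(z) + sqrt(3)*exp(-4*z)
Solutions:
 u(z) = C1 - 4*cos(z) - sqrt(3)*exp(-4*z)/4


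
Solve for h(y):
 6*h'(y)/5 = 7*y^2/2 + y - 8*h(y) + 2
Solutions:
 h(y) = C1*exp(-20*y/3) + 7*y^2/16 - y/160 + 803/3200


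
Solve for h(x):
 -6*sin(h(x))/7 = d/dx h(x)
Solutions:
 6*x/7 + log(cos(h(x)) - 1)/2 - log(cos(h(x)) + 1)/2 = C1


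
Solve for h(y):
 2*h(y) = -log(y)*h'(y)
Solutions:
 h(y) = C1*exp(-2*li(y))


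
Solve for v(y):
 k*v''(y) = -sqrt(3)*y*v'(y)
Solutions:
 v(y) = C1 + C2*sqrt(k)*erf(sqrt(2)*3^(1/4)*y*sqrt(1/k)/2)


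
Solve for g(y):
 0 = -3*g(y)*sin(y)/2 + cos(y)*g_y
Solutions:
 g(y) = C1/cos(y)^(3/2)


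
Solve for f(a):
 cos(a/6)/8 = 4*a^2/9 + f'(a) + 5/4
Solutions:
 f(a) = C1 - 4*a^3/27 - 5*a/4 + 3*sin(a/6)/4


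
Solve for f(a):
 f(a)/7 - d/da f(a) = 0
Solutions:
 f(a) = C1*exp(a/7)


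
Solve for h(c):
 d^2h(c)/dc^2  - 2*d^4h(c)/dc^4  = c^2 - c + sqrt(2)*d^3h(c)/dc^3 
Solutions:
 h(c) = C1 + C2*c + C3*exp(c*(-sqrt(2) + sqrt(10))/4) + C4*exp(-c*(sqrt(2) + sqrt(10))/4) + c^4/12 + c^3*(-1 + 2*sqrt(2))/6 + c^2*(4 - sqrt(2)/2)


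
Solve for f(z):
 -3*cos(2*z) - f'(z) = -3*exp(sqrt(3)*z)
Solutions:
 f(z) = C1 + sqrt(3)*exp(sqrt(3)*z) - 3*sin(2*z)/2


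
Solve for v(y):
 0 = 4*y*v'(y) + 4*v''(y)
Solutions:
 v(y) = C1 + C2*erf(sqrt(2)*y/2)


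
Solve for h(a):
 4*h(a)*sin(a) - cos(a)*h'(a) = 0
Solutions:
 h(a) = C1/cos(a)^4


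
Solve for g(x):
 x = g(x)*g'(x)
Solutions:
 g(x) = -sqrt(C1 + x^2)
 g(x) = sqrt(C1 + x^2)


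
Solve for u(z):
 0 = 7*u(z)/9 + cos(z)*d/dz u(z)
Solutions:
 u(z) = C1*(sin(z) - 1)^(7/18)/(sin(z) + 1)^(7/18)


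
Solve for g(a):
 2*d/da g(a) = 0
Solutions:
 g(a) = C1


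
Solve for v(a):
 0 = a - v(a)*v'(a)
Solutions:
 v(a) = -sqrt(C1 + a^2)
 v(a) = sqrt(C1 + a^2)


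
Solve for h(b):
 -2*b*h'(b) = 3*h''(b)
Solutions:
 h(b) = C1 + C2*erf(sqrt(3)*b/3)


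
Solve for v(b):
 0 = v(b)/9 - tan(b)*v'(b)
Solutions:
 v(b) = C1*sin(b)^(1/9)


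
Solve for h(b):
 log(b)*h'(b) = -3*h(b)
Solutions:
 h(b) = C1*exp(-3*li(b))


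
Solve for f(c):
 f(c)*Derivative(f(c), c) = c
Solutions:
 f(c) = -sqrt(C1 + c^2)
 f(c) = sqrt(C1 + c^2)


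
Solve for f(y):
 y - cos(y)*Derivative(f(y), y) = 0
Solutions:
 f(y) = C1 + Integral(y/cos(y), y)


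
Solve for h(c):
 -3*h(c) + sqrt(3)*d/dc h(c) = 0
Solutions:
 h(c) = C1*exp(sqrt(3)*c)


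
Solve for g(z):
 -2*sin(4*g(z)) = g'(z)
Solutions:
 g(z) = -acos((-C1 - exp(16*z))/(C1 - exp(16*z)))/4 + pi/2
 g(z) = acos((-C1 - exp(16*z))/(C1 - exp(16*z)))/4


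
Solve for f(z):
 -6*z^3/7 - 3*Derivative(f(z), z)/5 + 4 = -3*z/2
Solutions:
 f(z) = C1 - 5*z^4/14 + 5*z^2/4 + 20*z/3


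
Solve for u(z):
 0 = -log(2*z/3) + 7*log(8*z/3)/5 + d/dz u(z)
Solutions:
 u(z) = C1 - 2*z*log(z)/5 - 16*z*log(2)/5 + 2*z/5 + 2*z*log(3)/5


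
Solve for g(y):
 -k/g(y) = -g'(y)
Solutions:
 g(y) = -sqrt(C1 + 2*k*y)
 g(y) = sqrt(C1 + 2*k*y)


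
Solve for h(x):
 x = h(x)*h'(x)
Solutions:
 h(x) = -sqrt(C1 + x^2)
 h(x) = sqrt(C1 + x^2)


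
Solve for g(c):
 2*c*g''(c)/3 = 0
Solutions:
 g(c) = C1 + C2*c


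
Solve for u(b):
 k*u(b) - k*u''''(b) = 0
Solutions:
 u(b) = C1*exp(-b) + C2*exp(b) + C3*sin(b) + C4*cos(b)


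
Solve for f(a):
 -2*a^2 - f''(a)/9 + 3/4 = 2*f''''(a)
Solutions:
 f(a) = C1 + C2*a + C3*sin(sqrt(2)*a/6) + C4*cos(sqrt(2)*a/6) - 3*a^4/2 + 2619*a^2/8


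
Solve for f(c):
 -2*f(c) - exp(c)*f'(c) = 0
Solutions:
 f(c) = C1*exp(2*exp(-c))


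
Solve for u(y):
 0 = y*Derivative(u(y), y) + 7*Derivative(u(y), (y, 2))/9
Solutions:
 u(y) = C1 + C2*erf(3*sqrt(14)*y/14)


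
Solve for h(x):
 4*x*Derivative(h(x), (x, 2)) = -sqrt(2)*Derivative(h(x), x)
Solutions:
 h(x) = C1 + C2*x^(1 - sqrt(2)/4)


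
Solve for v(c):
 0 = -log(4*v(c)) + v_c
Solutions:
 -Integral(1/(log(_y) + 2*log(2)), (_y, v(c))) = C1 - c


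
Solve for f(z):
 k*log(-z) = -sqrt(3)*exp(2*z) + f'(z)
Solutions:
 f(z) = C1 + k*z*log(-z) - k*z + sqrt(3)*exp(2*z)/2


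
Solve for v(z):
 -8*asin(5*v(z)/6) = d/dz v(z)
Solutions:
 Integral(1/asin(5*_y/6), (_y, v(z))) = C1 - 8*z


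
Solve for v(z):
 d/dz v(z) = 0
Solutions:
 v(z) = C1


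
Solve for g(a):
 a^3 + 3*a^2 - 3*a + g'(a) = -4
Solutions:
 g(a) = C1 - a^4/4 - a^3 + 3*a^2/2 - 4*a


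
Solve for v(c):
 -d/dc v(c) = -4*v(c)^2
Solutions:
 v(c) = -1/(C1 + 4*c)


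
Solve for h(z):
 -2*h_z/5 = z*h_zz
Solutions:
 h(z) = C1 + C2*z^(3/5)


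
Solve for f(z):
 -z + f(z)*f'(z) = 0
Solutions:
 f(z) = -sqrt(C1 + z^2)
 f(z) = sqrt(C1 + z^2)


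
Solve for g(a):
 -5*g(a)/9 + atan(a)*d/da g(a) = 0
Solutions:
 g(a) = C1*exp(5*Integral(1/atan(a), a)/9)


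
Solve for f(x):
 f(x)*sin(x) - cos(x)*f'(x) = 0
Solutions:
 f(x) = C1/cos(x)


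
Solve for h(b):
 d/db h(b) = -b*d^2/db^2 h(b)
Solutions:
 h(b) = C1 + C2*log(b)


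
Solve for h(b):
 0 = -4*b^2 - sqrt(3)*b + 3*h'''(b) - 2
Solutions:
 h(b) = C1 + C2*b + C3*b^2 + b^5/45 + sqrt(3)*b^4/72 + b^3/9


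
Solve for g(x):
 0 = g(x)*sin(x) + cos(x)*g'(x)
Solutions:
 g(x) = C1*cos(x)


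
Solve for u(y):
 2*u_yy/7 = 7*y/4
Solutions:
 u(y) = C1 + C2*y + 49*y^3/48


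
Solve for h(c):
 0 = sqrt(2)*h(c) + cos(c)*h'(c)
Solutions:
 h(c) = C1*(sin(c) - 1)^(sqrt(2)/2)/(sin(c) + 1)^(sqrt(2)/2)


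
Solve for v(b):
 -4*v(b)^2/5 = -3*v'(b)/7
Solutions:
 v(b) = -15/(C1 + 28*b)


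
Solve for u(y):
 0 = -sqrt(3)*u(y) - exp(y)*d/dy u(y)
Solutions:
 u(y) = C1*exp(sqrt(3)*exp(-y))


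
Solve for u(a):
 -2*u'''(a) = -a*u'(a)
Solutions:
 u(a) = C1 + Integral(C2*airyai(2^(2/3)*a/2) + C3*airybi(2^(2/3)*a/2), a)


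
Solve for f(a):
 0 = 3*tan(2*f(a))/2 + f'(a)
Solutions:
 f(a) = -asin(C1*exp(-3*a))/2 + pi/2
 f(a) = asin(C1*exp(-3*a))/2


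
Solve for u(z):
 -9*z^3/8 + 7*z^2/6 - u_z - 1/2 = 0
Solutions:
 u(z) = C1 - 9*z^4/32 + 7*z^3/18 - z/2


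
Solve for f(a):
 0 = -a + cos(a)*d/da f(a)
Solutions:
 f(a) = C1 + Integral(a/cos(a), a)


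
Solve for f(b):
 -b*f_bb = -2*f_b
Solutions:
 f(b) = C1 + C2*b^3


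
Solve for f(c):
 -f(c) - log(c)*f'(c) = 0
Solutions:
 f(c) = C1*exp(-li(c))


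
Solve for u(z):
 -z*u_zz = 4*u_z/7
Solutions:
 u(z) = C1 + C2*z^(3/7)


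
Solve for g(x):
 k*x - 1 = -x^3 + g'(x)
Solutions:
 g(x) = C1 + k*x^2/2 + x^4/4 - x


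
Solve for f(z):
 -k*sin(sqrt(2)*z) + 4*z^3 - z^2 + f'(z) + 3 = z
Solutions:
 f(z) = C1 - sqrt(2)*k*cos(sqrt(2)*z)/2 - z^4 + z^3/3 + z^2/2 - 3*z


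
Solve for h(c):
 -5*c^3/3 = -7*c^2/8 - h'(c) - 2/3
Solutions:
 h(c) = C1 + 5*c^4/12 - 7*c^3/24 - 2*c/3


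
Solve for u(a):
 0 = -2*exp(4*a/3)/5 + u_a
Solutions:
 u(a) = C1 + 3*exp(4*a/3)/10


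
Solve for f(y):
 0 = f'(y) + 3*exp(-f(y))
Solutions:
 f(y) = log(C1 - 3*y)


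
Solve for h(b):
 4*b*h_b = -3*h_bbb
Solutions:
 h(b) = C1 + Integral(C2*airyai(-6^(2/3)*b/3) + C3*airybi(-6^(2/3)*b/3), b)


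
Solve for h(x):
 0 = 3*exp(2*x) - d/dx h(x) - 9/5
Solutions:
 h(x) = C1 - 9*x/5 + 3*exp(2*x)/2


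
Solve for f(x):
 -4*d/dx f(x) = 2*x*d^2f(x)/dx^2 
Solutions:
 f(x) = C1 + C2/x


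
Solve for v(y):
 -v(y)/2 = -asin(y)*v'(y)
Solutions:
 v(y) = C1*exp(Integral(1/asin(y), y)/2)


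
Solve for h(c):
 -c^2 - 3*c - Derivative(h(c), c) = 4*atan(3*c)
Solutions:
 h(c) = C1 - c^3/3 - 3*c^2/2 - 4*c*atan(3*c) + 2*log(9*c^2 + 1)/3
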